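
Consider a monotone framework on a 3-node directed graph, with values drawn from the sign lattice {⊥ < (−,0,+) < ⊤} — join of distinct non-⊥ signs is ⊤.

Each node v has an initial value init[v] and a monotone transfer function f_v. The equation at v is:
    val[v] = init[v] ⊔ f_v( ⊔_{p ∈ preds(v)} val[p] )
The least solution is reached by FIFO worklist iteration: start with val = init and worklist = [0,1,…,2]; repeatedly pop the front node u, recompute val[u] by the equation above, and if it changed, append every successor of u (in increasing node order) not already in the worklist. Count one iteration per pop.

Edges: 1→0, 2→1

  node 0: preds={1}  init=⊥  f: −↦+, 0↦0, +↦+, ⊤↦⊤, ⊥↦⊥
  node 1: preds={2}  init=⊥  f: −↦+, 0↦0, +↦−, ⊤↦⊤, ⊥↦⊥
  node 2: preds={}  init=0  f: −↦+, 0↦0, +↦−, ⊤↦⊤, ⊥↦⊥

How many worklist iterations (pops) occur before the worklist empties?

4

Iteration log — 4 steps:
  step 1. node 0  ⊔preds=⊥  new=⊥  stable
  step 2. node 1  ⊔preds=0  new=0  old=⊥  +wl: 0
  step 3. node 2  ⊔preds=⊥  new=0  stable
  step 4. node 0  ⊔preds=0  new=0  old=⊥  +wl: 

Least fixpoint reached:
  node 0: 0
  node 1: 0
  node 2: 0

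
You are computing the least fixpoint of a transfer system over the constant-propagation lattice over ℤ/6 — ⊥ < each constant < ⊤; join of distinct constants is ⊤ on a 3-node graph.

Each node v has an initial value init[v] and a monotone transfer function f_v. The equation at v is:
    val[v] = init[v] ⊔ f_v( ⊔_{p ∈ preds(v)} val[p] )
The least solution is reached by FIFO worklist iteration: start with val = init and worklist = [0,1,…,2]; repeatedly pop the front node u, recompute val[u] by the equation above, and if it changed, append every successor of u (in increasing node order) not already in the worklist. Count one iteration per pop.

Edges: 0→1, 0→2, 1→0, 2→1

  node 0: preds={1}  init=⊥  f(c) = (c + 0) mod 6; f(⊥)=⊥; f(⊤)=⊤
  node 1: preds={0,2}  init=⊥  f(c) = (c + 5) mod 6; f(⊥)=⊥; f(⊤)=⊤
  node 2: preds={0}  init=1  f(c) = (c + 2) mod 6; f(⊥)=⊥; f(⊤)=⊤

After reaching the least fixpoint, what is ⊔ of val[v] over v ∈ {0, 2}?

⊤

Worklist (9 pops):
  #1 pop 0: in=⊥ → ⊥ (no change)
  #2 pop 1: in=1 → 0 (was ⊥); enqueue [0]
  #3 pop 2: in=⊥ → 1 (no change)
  #4 pop 0: in=0 → 0 (was ⊥); enqueue [1,2]
  #5 pop 1: in=⊤ → ⊤ (was 0); enqueue [0]
  #6 pop 2: in=0 → ⊤ (was 1); enqueue [1]
  #7 pop 0: in=⊤ → ⊤ (was 0); enqueue [2]
  #8 pop 1: in=⊤ → ⊤ (no change)
  #9 pop 2: in=⊤ → ⊤ (no change)

Fixpoint:
  val[0] = ⊤
  val[1] = ⊤
  val[2] = ⊤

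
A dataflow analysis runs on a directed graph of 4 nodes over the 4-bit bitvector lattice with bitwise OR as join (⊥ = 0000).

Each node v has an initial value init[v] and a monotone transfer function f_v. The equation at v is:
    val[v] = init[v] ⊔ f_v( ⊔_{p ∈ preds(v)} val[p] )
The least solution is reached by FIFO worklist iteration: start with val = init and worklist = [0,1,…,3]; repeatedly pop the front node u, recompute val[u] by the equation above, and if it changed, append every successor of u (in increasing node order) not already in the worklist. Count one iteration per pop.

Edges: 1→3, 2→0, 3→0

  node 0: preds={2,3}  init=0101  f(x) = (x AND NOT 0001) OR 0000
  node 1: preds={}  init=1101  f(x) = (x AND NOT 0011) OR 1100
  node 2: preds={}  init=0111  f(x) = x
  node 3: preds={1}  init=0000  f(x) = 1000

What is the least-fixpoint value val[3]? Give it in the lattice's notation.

Trace (5 dequeues):
  [1] u=0 | in 0111 | out 0111 | prev 0101 | push {}
  [2] u=1 | in 0000 | out 1101 | ==
  [3] u=2 | in 0000 | out 0111 | ==
  [4] u=3 | in 1101 | out 1000 | prev 0000 | push {0}
  [5] u=0 | in 1111 | out 1111 | prev 0111 | push {}

Converged values:
  [0] 1111
  [1] 1101
  [2] 0111
  [3] 1000

1000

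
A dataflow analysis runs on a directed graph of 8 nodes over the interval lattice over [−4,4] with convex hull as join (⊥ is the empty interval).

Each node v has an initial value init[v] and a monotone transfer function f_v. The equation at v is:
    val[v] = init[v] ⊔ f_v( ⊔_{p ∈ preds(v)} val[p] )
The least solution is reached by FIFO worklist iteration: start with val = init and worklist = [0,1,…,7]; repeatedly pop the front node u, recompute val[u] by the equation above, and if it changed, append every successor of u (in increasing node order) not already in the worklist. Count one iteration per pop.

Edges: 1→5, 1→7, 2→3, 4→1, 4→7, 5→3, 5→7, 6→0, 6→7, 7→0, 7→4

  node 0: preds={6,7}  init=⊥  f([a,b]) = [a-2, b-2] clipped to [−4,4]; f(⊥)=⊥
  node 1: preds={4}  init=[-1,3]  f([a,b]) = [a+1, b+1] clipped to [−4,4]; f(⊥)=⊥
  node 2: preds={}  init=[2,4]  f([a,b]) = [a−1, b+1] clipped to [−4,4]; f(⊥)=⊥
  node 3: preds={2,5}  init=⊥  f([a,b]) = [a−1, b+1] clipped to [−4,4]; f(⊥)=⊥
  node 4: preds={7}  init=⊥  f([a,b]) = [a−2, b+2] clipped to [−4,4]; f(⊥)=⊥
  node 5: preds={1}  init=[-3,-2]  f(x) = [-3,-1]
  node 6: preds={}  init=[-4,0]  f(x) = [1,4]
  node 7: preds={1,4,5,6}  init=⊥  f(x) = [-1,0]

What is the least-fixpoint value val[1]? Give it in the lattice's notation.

[-2,3]

Worklist (14 pops):
  #1 pop 0: in=[-4,0] → [-4,-2] (was ⊥); enqueue []
  #2 pop 1: in=⊥ → [-1,3] (no change)
  #3 pop 2: in=⊥ → [2,4] (no change)
  #4 pop 3: in=[-3,4] → [-4,4] (was ⊥); enqueue []
  #5 pop 4: in=⊥ → ⊥ (no change)
  #6 pop 5: in=[-1,3] → [-3,-1] (was [-3,-2]); enqueue [3]
  #7 pop 6: in=⊥ → [-4,4] (was [-4,0]); enqueue [0]
  #8 pop 7: in=[-4,4] → [-1,0] (was ⊥); enqueue [4]
  #9 pop 3: in=[-3,4] → [-4,4] (no change)
  #10 pop 0: in=[-4,4] → [-4,2] (was [-4,-2]); enqueue []
  #11 pop 4: in=[-1,0] → [-3,2] (was ⊥); enqueue [1,7]
  #12 pop 1: in=[-3,2] → [-2,3] (was [-1,3]); enqueue [5]
  #13 pop 7: in=[-4,4] → [-1,0] (no change)
  #14 pop 5: in=[-2,3] → [-3,-1] (no change)

Fixpoint:
  val[0] = [-4,2]
  val[1] = [-2,3]
  val[2] = [2,4]
  val[3] = [-4,4]
  val[4] = [-3,2]
  val[5] = [-3,-1]
  val[6] = [-4,4]
  val[7] = [-1,0]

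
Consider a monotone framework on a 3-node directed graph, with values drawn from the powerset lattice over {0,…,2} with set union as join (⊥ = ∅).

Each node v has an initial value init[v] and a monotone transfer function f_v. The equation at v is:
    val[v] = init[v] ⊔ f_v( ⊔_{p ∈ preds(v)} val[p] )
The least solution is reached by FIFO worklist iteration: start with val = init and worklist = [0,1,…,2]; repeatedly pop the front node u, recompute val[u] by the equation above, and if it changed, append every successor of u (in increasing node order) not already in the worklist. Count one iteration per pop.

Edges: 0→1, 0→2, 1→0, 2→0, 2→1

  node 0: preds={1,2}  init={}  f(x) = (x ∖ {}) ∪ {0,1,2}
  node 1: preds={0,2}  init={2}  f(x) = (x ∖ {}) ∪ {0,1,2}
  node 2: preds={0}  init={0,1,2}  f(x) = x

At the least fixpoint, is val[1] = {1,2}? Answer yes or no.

no

Trace (4 dequeues):
  [1] u=0 | in {0,1,2} | out {0,1,2} | prev {} | push {}
  [2] u=1 | in {0,1,2} | out {0,1,2} | prev {2} | push {0}
  [3] u=2 | in {0,1,2} | out {0,1,2} | ==
  [4] u=0 | in {0,1,2} | out {0,1,2} | ==

Converged values:
  [0] {0,1,2}
  [1] {0,1,2}
  [2] {0,1,2}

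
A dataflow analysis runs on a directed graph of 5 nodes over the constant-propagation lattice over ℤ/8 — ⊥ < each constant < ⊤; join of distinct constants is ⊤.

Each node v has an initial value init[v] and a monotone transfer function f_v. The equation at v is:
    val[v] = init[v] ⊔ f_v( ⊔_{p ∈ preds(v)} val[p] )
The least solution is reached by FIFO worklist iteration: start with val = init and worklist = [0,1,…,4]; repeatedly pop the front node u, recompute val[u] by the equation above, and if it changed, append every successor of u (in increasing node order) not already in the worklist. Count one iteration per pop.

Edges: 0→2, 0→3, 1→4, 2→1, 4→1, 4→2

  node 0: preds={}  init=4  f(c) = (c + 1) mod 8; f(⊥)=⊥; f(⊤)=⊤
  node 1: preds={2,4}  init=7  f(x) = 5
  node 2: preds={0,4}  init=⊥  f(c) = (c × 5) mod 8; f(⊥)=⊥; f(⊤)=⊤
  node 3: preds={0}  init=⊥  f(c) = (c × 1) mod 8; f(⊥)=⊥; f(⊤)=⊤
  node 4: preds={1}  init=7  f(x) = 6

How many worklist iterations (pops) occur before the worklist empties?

Iteration log — 7 steps:
  step 1. node 0  ⊔preds=⊥  new=4  stable
  step 2. node 1  ⊔preds=7  new=⊤  old=7  +wl: 
  step 3. node 2  ⊔preds=⊤  new=⊤  old=⊥  +wl: 1
  step 4. node 3  ⊔preds=4  new=4  old=⊥  +wl: 
  step 5. node 4  ⊔preds=⊤  new=⊤  old=7  +wl: 2
  step 6. node 1  ⊔preds=⊤  new=⊤  stable
  step 7. node 2  ⊔preds=⊤  new=⊤  stable

Least fixpoint reached:
  node 0: 4
  node 1: ⊤
  node 2: ⊤
  node 3: 4
  node 4: ⊤

7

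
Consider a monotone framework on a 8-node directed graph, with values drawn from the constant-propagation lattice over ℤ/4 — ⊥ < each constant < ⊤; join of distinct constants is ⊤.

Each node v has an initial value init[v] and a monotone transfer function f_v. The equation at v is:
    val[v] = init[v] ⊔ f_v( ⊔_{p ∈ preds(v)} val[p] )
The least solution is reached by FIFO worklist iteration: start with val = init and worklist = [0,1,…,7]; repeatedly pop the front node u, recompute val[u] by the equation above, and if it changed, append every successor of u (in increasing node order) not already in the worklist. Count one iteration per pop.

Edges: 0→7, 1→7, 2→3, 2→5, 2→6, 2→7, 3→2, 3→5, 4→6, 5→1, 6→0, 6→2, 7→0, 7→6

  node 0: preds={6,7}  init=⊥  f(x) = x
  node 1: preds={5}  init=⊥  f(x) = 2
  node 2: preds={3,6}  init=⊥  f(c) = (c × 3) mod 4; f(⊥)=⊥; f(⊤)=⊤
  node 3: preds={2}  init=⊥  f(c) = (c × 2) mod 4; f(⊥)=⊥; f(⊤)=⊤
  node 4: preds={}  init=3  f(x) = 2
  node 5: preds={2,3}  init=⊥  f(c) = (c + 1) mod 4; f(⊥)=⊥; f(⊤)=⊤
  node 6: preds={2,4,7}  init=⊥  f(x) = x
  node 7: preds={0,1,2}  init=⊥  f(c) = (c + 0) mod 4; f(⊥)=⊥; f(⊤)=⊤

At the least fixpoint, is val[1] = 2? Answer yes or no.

yes

Trace (18 dequeues):
  [1] u=0 | in ⊥ | out ⊥ | ==
  [2] u=1 | in ⊥ | out 2 | prev ⊥ | push {}
  [3] u=2 | in ⊥ | out ⊥ | ==
  [4] u=3 | in ⊥ | out ⊥ | ==
  [5] u=4 | in ⊥ | out ⊤ | prev 3 | push {}
  [6] u=5 | in ⊥ | out ⊥ | ==
  [7] u=6 | in ⊤ | out ⊤ | prev ⊥ | push {0,2}
  [8] u=7 | in 2 | out 2 | prev ⊥ | push {6}
  [9] u=0 | in ⊤ | out ⊤ | prev ⊥ | push {7}
  [10] u=2 | in ⊤ | out ⊤ | prev ⊥ | push {3,5}
  [11] u=6 | in ⊤ | out ⊤ | ==
  [12] u=7 | in ⊤ | out ⊤ | prev 2 | push {0,6}
  [13] u=3 | in ⊤ | out ⊤ | prev ⊥ | push {2}
  [14] u=5 | in ⊤ | out ⊤ | prev ⊥ | push {1}
  [15] u=0 | in ⊤ | out ⊤ | ==
  [16] u=6 | in ⊤ | out ⊤ | ==
  [17] u=2 | in ⊤ | out ⊤ | ==
  [18] u=1 | in ⊤ | out 2 | ==

Converged values:
  [0] ⊤
  [1] 2
  [2] ⊤
  [3] ⊤
  [4] ⊤
  [5] ⊤
  [6] ⊤
  [7] ⊤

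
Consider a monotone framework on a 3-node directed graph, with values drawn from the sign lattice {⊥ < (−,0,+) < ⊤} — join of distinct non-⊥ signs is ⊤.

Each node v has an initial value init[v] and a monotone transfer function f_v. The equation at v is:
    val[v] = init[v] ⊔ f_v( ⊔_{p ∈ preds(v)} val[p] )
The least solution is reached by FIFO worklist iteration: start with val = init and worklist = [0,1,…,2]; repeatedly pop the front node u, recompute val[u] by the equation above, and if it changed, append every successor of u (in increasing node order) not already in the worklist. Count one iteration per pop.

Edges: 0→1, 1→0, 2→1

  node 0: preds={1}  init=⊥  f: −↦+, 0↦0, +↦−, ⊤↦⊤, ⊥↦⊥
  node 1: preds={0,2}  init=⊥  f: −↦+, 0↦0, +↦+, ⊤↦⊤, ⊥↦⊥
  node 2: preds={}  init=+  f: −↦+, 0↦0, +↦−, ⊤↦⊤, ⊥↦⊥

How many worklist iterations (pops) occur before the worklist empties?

7

Iteration log — 7 steps:
  step 1. node 0  ⊔preds=⊥  new=⊥  stable
  step 2. node 1  ⊔preds=+  new=+  old=⊥  +wl: 0
  step 3. node 2  ⊔preds=⊥  new=+  stable
  step 4. node 0  ⊔preds=+  new=−  old=⊥  +wl: 1
  step 5. node 1  ⊔preds=⊤  new=⊤  old=+  +wl: 0
  step 6. node 0  ⊔preds=⊤  new=⊤  old=−  +wl: 1
  step 7. node 1  ⊔preds=⊤  new=⊤  stable

Least fixpoint reached:
  node 0: ⊤
  node 1: ⊤
  node 2: +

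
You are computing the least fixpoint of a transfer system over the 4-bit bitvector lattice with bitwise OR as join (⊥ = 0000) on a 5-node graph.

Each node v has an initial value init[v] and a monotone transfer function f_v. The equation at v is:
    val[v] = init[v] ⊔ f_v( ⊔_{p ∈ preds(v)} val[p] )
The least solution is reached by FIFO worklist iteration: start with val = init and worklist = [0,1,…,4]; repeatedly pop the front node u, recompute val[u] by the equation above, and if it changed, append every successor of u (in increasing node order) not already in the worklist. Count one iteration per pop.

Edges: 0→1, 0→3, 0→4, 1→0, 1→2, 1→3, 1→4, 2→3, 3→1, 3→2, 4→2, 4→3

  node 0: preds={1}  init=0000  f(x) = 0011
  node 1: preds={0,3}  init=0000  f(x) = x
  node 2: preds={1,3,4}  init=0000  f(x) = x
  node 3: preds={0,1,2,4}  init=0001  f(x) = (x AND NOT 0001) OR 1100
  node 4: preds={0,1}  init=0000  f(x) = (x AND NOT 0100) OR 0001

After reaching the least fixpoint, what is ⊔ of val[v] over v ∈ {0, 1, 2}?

1111

Worklist (13 pops):
  #1 pop 0: in=0000 → 0011 (was 0000); enqueue []
  #2 pop 1: in=0011 → 0011 (was 0000); enqueue [0]
  #3 pop 2: in=0011 → 0011 (was 0000); enqueue []
  #4 pop 3: in=0011 → 1111 (was 0001); enqueue [1,2]
  #5 pop 4: in=0011 → 0011 (was 0000); enqueue [3]
  #6 pop 0: in=0011 → 0011 (no change)
  #7 pop 1: in=1111 → 1111 (was 0011); enqueue [0,4]
  #8 pop 2: in=1111 → 1111 (was 0011); enqueue []
  #9 pop 3: in=1111 → 1111 (no change)
  #10 pop 0: in=1111 → 0011 (no change)
  #11 pop 4: in=1111 → 1011 (was 0011); enqueue [2,3]
  #12 pop 2: in=1111 → 1111 (no change)
  #13 pop 3: in=1111 → 1111 (no change)

Fixpoint:
  val[0] = 0011
  val[1] = 1111
  val[2] = 1111
  val[3] = 1111
  val[4] = 1011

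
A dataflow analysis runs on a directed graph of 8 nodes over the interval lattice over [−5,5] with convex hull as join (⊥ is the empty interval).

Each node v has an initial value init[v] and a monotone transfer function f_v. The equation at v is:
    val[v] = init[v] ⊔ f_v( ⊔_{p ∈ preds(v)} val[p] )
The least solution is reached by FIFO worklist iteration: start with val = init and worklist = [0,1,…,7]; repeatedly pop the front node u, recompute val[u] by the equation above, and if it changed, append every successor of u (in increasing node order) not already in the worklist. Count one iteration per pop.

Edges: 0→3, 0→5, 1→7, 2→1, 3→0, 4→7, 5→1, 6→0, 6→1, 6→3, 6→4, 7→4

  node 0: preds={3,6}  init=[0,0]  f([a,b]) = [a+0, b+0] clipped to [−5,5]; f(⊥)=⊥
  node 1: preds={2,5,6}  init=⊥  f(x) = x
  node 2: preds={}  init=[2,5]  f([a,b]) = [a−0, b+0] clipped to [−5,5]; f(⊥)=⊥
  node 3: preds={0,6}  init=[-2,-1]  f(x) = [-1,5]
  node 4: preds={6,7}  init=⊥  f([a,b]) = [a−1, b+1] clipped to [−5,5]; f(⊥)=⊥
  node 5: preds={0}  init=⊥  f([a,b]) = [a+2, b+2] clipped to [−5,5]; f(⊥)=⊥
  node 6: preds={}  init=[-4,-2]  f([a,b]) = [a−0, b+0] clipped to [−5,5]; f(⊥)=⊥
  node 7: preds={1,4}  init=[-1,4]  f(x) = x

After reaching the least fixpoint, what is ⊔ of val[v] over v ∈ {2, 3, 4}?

[-5,5]

Iteration log — 14 steps:
  step 1. node 0  ⊔preds=[-4,-1]  new=[-4,0]  old=[0,0]  +wl: 
  step 2. node 1  ⊔preds=[-4,5]  new=[-4,5]  old=⊥  +wl: 
  step 3. node 2  ⊔preds=⊥  new=[2,5]  stable
  step 4. node 3  ⊔preds=[-4,0]  new=[-2,5]  old=[-2,-1]  +wl: 0
  step 5. node 4  ⊔preds=[-4,4]  new=[-5,5]  old=⊥  +wl: 
  step 6. node 5  ⊔preds=[-4,0]  new=[-2,2]  old=⊥  +wl: 1
  step 7. node 6  ⊔preds=⊥  new=[-4,-2]  stable
  step 8. node 7  ⊔preds=[-5,5]  new=[-5,5]  old=[-1,4]  +wl: 4
  step 9. node 0  ⊔preds=[-4,5]  new=[-4,5]  old=[-4,0]  +wl: 3,5
  step 10. node 1  ⊔preds=[-4,5]  new=[-4,5]  stable
  step 11. node 4  ⊔preds=[-5,5]  new=[-5,5]  stable
  step 12. node 3  ⊔preds=[-4,5]  new=[-2,5]  stable
  step 13. node 5  ⊔preds=[-4,5]  new=[-2,5]  old=[-2,2]  +wl: 1
  step 14. node 1  ⊔preds=[-4,5]  new=[-4,5]  stable

Least fixpoint reached:
  node 0: [-4,5]
  node 1: [-4,5]
  node 2: [2,5]
  node 3: [-2,5]
  node 4: [-5,5]
  node 5: [-2,5]
  node 6: [-4,-2]
  node 7: [-5,5]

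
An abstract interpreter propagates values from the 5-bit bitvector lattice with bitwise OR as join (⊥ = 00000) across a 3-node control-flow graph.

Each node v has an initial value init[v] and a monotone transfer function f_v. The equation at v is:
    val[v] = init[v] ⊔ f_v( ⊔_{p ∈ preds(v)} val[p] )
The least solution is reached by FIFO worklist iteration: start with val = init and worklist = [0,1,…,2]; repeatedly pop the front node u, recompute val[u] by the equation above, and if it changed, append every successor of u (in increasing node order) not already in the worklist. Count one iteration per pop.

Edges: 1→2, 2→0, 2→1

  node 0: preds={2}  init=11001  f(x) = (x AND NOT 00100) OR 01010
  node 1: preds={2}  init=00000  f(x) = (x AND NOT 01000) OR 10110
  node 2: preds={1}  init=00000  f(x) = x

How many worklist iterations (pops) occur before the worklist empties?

Iteration log — 5 steps:
  step 1. node 0  ⊔preds=00000  new=11011  old=11001  +wl: 
  step 2. node 1  ⊔preds=00000  new=10110  old=00000  +wl: 
  step 3. node 2  ⊔preds=10110  new=10110  old=00000  +wl: 0,1
  step 4. node 0  ⊔preds=10110  new=11011  stable
  step 5. node 1  ⊔preds=10110  new=10110  stable

Least fixpoint reached:
  node 0: 11011
  node 1: 10110
  node 2: 10110

5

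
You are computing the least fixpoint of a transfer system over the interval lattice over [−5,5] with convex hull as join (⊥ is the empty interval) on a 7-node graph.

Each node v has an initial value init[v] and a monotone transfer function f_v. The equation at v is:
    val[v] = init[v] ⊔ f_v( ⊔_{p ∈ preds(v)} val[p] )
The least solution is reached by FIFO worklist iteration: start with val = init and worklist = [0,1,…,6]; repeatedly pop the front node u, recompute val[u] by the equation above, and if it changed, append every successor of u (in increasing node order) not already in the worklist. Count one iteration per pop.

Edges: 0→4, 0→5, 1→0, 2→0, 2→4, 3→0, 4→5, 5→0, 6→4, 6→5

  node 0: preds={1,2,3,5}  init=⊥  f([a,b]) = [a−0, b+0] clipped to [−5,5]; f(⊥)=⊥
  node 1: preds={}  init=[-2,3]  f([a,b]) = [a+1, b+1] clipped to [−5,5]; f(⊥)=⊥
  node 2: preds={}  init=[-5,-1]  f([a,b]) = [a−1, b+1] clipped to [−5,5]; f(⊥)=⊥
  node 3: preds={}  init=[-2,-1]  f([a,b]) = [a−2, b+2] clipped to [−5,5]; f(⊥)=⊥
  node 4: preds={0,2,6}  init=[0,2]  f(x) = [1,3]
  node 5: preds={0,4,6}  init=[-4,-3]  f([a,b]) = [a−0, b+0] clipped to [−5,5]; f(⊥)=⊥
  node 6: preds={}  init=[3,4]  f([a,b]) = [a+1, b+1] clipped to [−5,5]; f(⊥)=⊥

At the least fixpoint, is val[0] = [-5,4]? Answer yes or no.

yes

Trace (10 dequeues):
  [1] u=0 | in [-5,3] | out [-5,3] | prev ⊥ | push {}
  [2] u=1 | in ⊥ | out [-2,3] | ==
  [3] u=2 | in ⊥ | out [-5,-1] | ==
  [4] u=3 | in ⊥ | out [-2,-1] | ==
  [5] u=4 | in [-5,4] | out [0,3] | prev [0,2] | push {}
  [6] u=5 | in [-5,4] | out [-5,4] | prev [-4,-3] | push {0}
  [7] u=6 | in ⊥ | out [3,4] | ==
  [8] u=0 | in [-5,4] | out [-5,4] | prev [-5,3] | push {4,5}
  [9] u=4 | in [-5,4] | out [0,3] | ==
  [10] u=5 | in [-5,4] | out [-5,4] | ==

Converged values:
  [0] [-5,4]
  [1] [-2,3]
  [2] [-5,-1]
  [3] [-2,-1]
  [4] [0,3]
  [5] [-5,4]
  [6] [3,4]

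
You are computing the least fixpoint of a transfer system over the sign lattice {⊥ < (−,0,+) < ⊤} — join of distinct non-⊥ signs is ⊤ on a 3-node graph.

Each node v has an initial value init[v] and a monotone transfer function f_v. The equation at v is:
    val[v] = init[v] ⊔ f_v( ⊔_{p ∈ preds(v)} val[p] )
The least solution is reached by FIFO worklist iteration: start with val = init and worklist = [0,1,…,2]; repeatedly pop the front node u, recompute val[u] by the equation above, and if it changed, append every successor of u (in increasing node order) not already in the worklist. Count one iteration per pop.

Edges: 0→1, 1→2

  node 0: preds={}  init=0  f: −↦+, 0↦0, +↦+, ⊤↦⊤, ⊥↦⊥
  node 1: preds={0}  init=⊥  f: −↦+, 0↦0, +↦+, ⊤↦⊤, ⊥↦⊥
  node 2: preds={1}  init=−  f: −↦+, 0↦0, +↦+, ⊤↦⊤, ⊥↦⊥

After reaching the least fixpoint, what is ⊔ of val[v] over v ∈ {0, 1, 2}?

Worklist (3 pops):
  #1 pop 0: in=⊥ → 0 (no change)
  #2 pop 1: in=0 → 0 (was ⊥); enqueue []
  #3 pop 2: in=0 → ⊤ (was −); enqueue []

Fixpoint:
  val[0] = 0
  val[1] = 0
  val[2] = ⊤

⊤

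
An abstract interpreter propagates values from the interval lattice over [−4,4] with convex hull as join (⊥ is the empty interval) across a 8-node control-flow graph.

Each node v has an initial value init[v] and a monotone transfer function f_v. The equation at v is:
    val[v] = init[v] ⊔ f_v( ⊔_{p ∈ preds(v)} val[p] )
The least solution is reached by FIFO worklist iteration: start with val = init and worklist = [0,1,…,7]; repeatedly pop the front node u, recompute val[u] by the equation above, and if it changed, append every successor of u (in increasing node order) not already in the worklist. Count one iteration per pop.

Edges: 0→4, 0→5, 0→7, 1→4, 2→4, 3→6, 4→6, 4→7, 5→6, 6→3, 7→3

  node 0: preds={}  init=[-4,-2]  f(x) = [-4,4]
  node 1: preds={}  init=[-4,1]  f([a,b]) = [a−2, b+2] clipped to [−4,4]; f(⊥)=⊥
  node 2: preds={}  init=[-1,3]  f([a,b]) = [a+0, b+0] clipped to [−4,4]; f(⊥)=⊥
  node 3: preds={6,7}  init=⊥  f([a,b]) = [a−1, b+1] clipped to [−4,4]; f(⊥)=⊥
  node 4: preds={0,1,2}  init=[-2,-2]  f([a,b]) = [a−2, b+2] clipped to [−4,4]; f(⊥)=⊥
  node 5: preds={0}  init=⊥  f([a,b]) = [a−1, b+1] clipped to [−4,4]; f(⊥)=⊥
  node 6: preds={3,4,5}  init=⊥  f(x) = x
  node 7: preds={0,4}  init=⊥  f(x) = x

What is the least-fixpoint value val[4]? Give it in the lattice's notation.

Worklist (10 pops):
  #1 pop 0: in=⊥ → [-4,4] (was [-4,-2]); enqueue []
  #2 pop 1: in=⊥ → [-4,1] (no change)
  #3 pop 2: in=⊥ → [-1,3] (no change)
  #4 pop 3: in=⊥ → ⊥ (no change)
  #5 pop 4: in=[-4,4] → [-4,4] (was [-2,-2]); enqueue []
  #6 pop 5: in=[-4,4] → [-4,4] (was ⊥); enqueue []
  #7 pop 6: in=[-4,4] → [-4,4] (was ⊥); enqueue [3]
  #8 pop 7: in=[-4,4] → [-4,4] (was ⊥); enqueue []
  #9 pop 3: in=[-4,4] → [-4,4] (was ⊥); enqueue [6]
  #10 pop 6: in=[-4,4] → [-4,4] (no change)

Fixpoint:
  val[0] = [-4,4]
  val[1] = [-4,1]
  val[2] = [-1,3]
  val[3] = [-4,4]
  val[4] = [-4,4]
  val[5] = [-4,4]
  val[6] = [-4,4]
  val[7] = [-4,4]

[-4,4]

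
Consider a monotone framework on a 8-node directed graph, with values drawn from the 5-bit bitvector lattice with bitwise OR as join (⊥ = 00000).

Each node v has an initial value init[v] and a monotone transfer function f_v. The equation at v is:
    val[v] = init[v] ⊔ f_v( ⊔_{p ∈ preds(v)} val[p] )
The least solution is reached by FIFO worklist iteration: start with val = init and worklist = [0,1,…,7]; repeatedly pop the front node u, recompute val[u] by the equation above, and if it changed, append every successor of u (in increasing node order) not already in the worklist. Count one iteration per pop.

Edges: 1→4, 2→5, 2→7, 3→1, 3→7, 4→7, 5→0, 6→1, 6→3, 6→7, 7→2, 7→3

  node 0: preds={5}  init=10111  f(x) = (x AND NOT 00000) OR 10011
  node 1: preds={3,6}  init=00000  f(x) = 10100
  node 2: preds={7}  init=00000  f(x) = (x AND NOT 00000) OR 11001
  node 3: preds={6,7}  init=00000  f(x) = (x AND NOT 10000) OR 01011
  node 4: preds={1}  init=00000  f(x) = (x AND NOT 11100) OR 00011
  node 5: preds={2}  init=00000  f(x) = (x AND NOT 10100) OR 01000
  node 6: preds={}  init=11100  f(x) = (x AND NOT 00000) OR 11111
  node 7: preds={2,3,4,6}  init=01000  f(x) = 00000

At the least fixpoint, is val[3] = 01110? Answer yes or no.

Worklist (11 pops):
  #1 pop 0: in=00000 → 10111 (no change)
  #2 pop 1: in=11100 → 10100 (was 00000); enqueue []
  #3 pop 2: in=01000 → 11001 (was 00000); enqueue []
  #4 pop 3: in=11100 → 01111 (was 00000); enqueue [1]
  #5 pop 4: in=10100 → 00011 (was 00000); enqueue []
  #6 pop 5: in=11001 → 01001 (was 00000); enqueue [0]
  #7 pop 6: in=00000 → 11111 (was 11100); enqueue [3]
  #8 pop 7: in=11111 → 01000 (no change)
  #9 pop 1: in=11111 → 10100 (no change)
  #10 pop 0: in=01001 → 11111 (was 10111); enqueue []
  #11 pop 3: in=11111 → 01111 (no change)

Fixpoint:
  val[0] = 11111
  val[1] = 10100
  val[2] = 11001
  val[3] = 01111
  val[4] = 00011
  val[5] = 01001
  val[6] = 11111
  val[7] = 01000

no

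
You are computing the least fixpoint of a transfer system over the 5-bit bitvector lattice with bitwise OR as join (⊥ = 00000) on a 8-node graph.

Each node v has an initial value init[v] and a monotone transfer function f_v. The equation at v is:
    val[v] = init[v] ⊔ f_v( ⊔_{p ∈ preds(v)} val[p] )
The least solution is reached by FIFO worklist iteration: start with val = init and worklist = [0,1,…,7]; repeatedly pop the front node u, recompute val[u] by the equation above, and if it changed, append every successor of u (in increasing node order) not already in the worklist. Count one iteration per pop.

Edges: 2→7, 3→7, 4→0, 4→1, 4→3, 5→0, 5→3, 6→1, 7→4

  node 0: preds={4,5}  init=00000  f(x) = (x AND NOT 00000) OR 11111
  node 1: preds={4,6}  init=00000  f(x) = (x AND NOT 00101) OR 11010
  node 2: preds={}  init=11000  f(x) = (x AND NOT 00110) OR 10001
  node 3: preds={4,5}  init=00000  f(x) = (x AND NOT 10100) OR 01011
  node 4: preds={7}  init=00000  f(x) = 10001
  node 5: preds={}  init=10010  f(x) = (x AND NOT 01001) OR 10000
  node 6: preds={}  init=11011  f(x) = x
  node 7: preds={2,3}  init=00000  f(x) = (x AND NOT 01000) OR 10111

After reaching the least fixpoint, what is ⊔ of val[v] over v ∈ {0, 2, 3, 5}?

11111

Worklist (12 pops):
  #1 pop 0: in=10010 → 11111 (was 00000); enqueue []
  #2 pop 1: in=11011 → 11010 (was 00000); enqueue []
  #3 pop 2: in=00000 → 11001 (was 11000); enqueue []
  #4 pop 3: in=10010 → 01011 (was 00000); enqueue []
  #5 pop 4: in=00000 → 10001 (was 00000); enqueue [0,1,3]
  #6 pop 5: in=00000 → 10010 (no change)
  #7 pop 6: in=00000 → 11011 (no change)
  #8 pop 7: in=11011 → 10111 (was 00000); enqueue [4]
  #9 pop 0: in=10011 → 11111 (no change)
  #10 pop 1: in=11011 → 11010 (no change)
  #11 pop 3: in=10011 → 01011 (no change)
  #12 pop 4: in=10111 → 10001 (no change)

Fixpoint:
  val[0] = 11111
  val[1] = 11010
  val[2] = 11001
  val[3] = 01011
  val[4] = 10001
  val[5] = 10010
  val[6] = 11011
  val[7] = 10111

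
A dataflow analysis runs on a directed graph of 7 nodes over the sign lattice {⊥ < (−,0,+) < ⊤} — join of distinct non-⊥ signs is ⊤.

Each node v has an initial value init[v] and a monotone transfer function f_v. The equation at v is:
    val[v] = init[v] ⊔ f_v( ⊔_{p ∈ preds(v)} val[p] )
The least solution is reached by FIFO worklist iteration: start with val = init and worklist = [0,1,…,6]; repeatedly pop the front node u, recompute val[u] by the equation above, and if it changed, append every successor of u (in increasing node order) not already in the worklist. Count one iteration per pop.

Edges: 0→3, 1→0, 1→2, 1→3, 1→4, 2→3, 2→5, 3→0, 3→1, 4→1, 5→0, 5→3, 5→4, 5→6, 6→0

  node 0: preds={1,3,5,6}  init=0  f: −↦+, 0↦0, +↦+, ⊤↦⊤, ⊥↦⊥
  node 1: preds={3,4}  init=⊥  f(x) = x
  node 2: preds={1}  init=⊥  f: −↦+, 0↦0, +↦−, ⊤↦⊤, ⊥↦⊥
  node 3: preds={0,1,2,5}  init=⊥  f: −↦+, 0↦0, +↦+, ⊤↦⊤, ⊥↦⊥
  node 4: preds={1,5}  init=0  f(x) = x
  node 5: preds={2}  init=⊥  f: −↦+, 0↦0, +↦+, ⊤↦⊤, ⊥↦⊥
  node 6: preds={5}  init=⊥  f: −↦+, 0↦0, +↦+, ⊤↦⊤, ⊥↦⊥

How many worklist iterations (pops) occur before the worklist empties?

Worklist (11 pops):
  #1 pop 0: in=⊥ → 0 (no change)
  #2 pop 1: in=0 → 0 (was ⊥); enqueue [0]
  #3 pop 2: in=0 → 0 (was ⊥); enqueue []
  #4 pop 3: in=0 → 0 (was ⊥); enqueue [1]
  #5 pop 4: in=0 → 0 (no change)
  #6 pop 5: in=0 → 0 (was ⊥); enqueue [3,4]
  #7 pop 6: in=0 → 0 (was ⊥); enqueue []
  #8 pop 0: in=0 → 0 (no change)
  #9 pop 1: in=0 → 0 (no change)
  #10 pop 3: in=0 → 0 (no change)
  #11 pop 4: in=0 → 0 (no change)

Fixpoint:
  val[0] = 0
  val[1] = 0
  val[2] = 0
  val[3] = 0
  val[4] = 0
  val[5] = 0
  val[6] = 0

11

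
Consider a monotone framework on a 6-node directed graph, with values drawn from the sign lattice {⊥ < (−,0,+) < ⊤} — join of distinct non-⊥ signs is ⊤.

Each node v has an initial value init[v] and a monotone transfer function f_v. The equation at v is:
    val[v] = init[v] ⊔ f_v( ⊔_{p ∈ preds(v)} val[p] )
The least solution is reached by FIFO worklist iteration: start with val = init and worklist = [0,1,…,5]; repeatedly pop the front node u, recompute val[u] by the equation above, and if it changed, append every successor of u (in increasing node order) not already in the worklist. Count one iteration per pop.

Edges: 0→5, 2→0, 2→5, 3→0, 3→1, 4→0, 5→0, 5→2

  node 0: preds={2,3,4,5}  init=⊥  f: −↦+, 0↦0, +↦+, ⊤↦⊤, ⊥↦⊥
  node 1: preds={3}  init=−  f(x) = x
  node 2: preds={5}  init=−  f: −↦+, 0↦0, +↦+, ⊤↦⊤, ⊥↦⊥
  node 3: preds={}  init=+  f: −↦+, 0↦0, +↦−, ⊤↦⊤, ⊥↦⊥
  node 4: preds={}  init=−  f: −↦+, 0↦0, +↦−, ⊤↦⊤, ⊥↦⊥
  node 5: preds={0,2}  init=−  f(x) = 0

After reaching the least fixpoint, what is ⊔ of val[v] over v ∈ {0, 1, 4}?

Trace (8 dequeues):
  [1] u=0 | in ⊤ | out ⊤ | prev ⊥ | push {}
  [2] u=1 | in + | out ⊤ | prev − | push {}
  [3] u=2 | in − | out ⊤ | prev − | push {0}
  [4] u=3 | in ⊥ | out + | ==
  [5] u=4 | in ⊥ | out − | ==
  [6] u=5 | in ⊤ | out ⊤ | prev − | push {2}
  [7] u=0 | in ⊤ | out ⊤ | ==
  [8] u=2 | in ⊤ | out ⊤ | ==

Converged values:
  [0] ⊤
  [1] ⊤
  [2] ⊤
  [3] +
  [4] −
  [5] ⊤

⊤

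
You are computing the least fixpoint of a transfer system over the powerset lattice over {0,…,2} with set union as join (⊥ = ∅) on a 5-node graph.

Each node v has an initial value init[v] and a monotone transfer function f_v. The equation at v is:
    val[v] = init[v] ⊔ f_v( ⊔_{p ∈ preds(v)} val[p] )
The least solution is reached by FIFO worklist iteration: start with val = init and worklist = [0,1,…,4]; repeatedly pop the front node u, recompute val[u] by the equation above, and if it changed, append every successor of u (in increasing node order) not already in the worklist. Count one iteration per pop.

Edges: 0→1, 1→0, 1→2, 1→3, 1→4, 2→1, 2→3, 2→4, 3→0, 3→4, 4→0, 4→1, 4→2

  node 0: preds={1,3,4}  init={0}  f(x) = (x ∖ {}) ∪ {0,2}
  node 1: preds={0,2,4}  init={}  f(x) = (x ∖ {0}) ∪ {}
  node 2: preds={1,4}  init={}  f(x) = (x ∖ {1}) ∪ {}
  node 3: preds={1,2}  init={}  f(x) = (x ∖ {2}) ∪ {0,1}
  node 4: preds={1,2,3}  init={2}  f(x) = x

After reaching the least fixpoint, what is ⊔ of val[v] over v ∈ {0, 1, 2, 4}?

Trace (12 dequeues):
  [1] u=0 | in {2} | out {0,2} | prev {0} | push {}
  [2] u=1 | in {0,2} | out {2} | prev {} | push {0}
  [3] u=2 | in {2} | out {2} | prev {} | push {1}
  [4] u=3 | in {2} | out {0,1} | prev {} | push {}
  [5] u=4 | in {0,1,2} | out {0,1,2} | prev {2} | push {2}
  [6] u=0 | in {0,1,2} | out {0,1,2} | prev {0,2} | push {}
  [7] u=1 | in {0,1,2} | out {1,2} | prev {2} | push {0,3,4}
  [8] u=2 | in {0,1,2} | out {0,2} | prev {2} | push {1}
  [9] u=0 | in {0,1,2} | out {0,1,2} | ==
  [10] u=3 | in {0,1,2} | out {0,1} | ==
  [11] u=4 | in {0,1,2} | out {0,1,2} | ==
  [12] u=1 | in {0,1,2} | out {1,2} | ==

Converged values:
  [0] {0,1,2}
  [1] {1,2}
  [2] {0,2}
  [3] {0,1}
  [4] {0,1,2}

{0,1,2}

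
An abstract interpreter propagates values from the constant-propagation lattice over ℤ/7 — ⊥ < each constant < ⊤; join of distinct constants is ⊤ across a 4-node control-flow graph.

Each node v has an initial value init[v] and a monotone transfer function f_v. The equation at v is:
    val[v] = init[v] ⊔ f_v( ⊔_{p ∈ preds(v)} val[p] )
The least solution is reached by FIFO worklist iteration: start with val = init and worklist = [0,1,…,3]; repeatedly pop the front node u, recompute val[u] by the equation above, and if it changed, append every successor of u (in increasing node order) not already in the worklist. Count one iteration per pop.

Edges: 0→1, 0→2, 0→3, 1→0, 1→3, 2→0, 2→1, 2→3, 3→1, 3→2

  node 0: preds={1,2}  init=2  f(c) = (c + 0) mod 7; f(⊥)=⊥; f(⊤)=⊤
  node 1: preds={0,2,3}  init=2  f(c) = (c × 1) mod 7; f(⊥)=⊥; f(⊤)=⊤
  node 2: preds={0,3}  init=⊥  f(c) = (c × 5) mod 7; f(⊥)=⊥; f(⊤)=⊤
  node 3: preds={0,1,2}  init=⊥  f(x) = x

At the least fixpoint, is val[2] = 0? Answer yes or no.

no

Iteration log — 10 steps:
  step 1. node 0  ⊔preds=2  new=2  stable
  step 2. node 1  ⊔preds=2  new=2  stable
  step 3. node 2  ⊔preds=2  new=3  old=⊥  +wl: 0,1
  step 4. node 3  ⊔preds=⊤  new=⊤  old=⊥  +wl: 2
  step 5. node 0  ⊔preds=⊤  new=⊤  old=2  +wl: 3
  step 6. node 1  ⊔preds=⊤  new=⊤  old=2  +wl: 0
  step 7. node 2  ⊔preds=⊤  new=⊤  old=3  +wl: 1
  step 8. node 3  ⊔preds=⊤  new=⊤  stable
  step 9. node 0  ⊔preds=⊤  new=⊤  stable
  step 10. node 1  ⊔preds=⊤  new=⊤  stable

Least fixpoint reached:
  node 0: ⊤
  node 1: ⊤
  node 2: ⊤
  node 3: ⊤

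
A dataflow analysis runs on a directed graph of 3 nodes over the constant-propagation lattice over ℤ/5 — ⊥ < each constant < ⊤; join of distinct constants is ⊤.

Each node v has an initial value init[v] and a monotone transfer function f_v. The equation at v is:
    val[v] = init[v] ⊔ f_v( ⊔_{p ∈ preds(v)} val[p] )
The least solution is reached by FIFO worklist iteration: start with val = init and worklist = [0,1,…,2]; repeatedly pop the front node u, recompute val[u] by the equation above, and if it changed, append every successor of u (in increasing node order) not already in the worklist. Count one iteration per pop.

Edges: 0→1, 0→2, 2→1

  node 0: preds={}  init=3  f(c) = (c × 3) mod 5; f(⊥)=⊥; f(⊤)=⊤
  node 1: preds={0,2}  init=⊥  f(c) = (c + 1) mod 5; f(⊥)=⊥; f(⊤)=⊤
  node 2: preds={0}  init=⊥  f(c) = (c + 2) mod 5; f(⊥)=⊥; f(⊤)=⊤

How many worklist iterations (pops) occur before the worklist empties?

4

Worklist (4 pops):
  #1 pop 0: in=⊥ → 3 (no change)
  #2 pop 1: in=3 → 4 (was ⊥); enqueue []
  #3 pop 2: in=3 → 0 (was ⊥); enqueue [1]
  #4 pop 1: in=⊤ → ⊤ (was 4); enqueue []

Fixpoint:
  val[0] = 3
  val[1] = ⊤
  val[2] = 0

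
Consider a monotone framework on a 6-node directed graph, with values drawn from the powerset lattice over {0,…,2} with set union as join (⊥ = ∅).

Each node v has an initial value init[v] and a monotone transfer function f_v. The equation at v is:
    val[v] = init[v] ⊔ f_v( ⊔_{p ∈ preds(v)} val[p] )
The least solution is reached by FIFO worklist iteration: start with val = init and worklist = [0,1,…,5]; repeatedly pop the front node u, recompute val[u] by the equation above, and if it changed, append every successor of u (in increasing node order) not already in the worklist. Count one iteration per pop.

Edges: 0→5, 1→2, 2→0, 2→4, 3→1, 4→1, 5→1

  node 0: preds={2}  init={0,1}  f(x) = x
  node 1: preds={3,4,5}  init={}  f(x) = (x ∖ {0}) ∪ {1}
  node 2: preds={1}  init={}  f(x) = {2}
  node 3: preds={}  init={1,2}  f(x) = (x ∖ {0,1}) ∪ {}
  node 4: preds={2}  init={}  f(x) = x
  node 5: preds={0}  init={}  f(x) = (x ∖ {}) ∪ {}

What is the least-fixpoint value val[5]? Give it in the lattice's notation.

Worklist (10 pops):
  #1 pop 0: in={} → {0,1} (no change)
  #2 pop 1: in={1,2} → {1,2} (was {}); enqueue []
  #3 pop 2: in={1,2} → {2} (was {}); enqueue [0]
  #4 pop 3: in={} → {1,2} (no change)
  #5 pop 4: in={2} → {2} (was {}); enqueue [1]
  #6 pop 5: in={0,1} → {0,1} (was {}); enqueue []
  #7 pop 0: in={2} → {0,1,2} (was {0,1}); enqueue [5]
  #8 pop 1: in={0,1,2} → {1,2} (no change)
  #9 pop 5: in={0,1,2} → {0,1,2} (was {0,1}); enqueue [1]
  #10 pop 1: in={0,1,2} → {1,2} (no change)

Fixpoint:
  val[0] = {0,1,2}
  val[1] = {1,2}
  val[2] = {2}
  val[3] = {1,2}
  val[4] = {2}
  val[5] = {0,1,2}

{0,1,2}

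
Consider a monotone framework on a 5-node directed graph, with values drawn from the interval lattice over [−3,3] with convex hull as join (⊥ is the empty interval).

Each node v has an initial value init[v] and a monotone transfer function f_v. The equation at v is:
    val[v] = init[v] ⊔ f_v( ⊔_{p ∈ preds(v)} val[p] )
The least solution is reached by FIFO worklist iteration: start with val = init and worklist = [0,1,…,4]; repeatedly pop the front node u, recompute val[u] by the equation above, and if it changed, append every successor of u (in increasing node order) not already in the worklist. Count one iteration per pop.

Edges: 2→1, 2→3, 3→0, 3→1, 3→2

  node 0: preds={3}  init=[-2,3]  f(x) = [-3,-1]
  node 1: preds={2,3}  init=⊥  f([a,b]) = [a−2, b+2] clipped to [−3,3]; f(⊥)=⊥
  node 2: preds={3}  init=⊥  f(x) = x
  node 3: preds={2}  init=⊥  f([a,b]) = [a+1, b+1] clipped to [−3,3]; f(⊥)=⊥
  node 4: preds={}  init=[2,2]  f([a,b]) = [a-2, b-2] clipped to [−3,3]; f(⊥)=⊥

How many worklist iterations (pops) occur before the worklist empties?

Trace (5 dequeues):
  [1] u=0 | in ⊥ | out [-3,3] | prev [-2,3] | push {}
  [2] u=1 | in ⊥ | out ⊥ | ==
  [3] u=2 | in ⊥ | out ⊥ | ==
  [4] u=3 | in ⊥ | out ⊥ | ==
  [5] u=4 | in ⊥ | out [2,2] | ==

Converged values:
  [0] [-3,3]
  [1] ⊥
  [2] ⊥
  [3] ⊥
  [4] [2,2]

5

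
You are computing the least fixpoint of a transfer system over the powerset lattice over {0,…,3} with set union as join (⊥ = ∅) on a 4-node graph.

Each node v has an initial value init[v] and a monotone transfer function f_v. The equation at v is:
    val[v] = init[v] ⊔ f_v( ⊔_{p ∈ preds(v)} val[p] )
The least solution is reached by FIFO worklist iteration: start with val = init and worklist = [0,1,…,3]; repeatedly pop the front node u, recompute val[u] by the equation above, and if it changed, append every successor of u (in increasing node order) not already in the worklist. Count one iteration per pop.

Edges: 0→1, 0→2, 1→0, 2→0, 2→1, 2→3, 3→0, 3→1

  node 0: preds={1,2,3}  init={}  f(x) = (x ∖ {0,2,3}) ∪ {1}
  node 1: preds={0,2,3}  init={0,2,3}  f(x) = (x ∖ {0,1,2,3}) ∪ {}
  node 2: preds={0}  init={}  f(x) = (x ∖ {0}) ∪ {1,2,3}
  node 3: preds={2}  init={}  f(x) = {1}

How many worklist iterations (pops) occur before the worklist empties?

Worklist (6 pops):
  #1 pop 0: in={0,2,3} → {1} (was {}); enqueue []
  #2 pop 1: in={1} → {0,2,3} (no change)
  #3 pop 2: in={1} → {1,2,3} (was {}); enqueue [0,1]
  #4 pop 3: in={1,2,3} → {1} (was {}); enqueue []
  #5 pop 0: in={0,1,2,3} → {1} (no change)
  #6 pop 1: in={1,2,3} → {0,2,3} (no change)

Fixpoint:
  val[0] = {1}
  val[1] = {0,2,3}
  val[2] = {1,2,3}
  val[3] = {1}

6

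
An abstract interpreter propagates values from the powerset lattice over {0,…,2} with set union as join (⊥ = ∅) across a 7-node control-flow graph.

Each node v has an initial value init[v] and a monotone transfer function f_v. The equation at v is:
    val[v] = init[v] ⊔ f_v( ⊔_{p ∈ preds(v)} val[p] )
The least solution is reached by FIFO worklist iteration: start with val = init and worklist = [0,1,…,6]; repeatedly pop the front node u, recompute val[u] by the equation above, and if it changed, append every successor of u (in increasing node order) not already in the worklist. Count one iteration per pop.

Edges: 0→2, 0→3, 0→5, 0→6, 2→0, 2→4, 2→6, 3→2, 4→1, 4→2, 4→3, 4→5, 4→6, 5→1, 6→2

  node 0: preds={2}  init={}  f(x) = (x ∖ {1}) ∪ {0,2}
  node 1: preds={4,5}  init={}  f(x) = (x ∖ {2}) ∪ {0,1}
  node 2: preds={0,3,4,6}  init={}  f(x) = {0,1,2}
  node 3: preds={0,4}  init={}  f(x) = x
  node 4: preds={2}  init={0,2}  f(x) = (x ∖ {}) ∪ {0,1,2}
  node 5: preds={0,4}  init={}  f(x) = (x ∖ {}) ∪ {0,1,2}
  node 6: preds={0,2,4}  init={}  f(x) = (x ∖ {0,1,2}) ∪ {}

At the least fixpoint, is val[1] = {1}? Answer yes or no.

Iteration log — 12 steps:
  step 1. node 0  ⊔preds={}  new={0,2}  old={}  +wl: 
  step 2. node 1  ⊔preds={0,2}  new={0,1}  old={}  +wl: 
  step 3. node 2  ⊔preds={0,2}  new={0,1,2}  old={}  +wl: 0
  step 4. node 3  ⊔preds={0,2}  new={0,2}  old={}  +wl: 2
  step 5. node 4  ⊔preds={0,1,2}  new={0,1,2}  old={0,2}  +wl: 1,3
  step 6. node 5  ⊔preds={0,1,2}  new={0,1,2}  old={}  +wl: 
  step 7. node 6  ⊔preds={0,1,2}  new={}  stable
  step 8. node 0  ⊔preds={0,1,2}  new={0,2}  stable
  step 9. node 2  ⊔preds={0,1,2}  new={0,1,2}  stable
  step 10. node 1  ⊔preds={0,1,2}  new={0,1}  stable
  step 11. node 3  ⊔preds={0,1,2}  new={0,1,2}  old={0,2}  +wl: 2
  step 12. node 2  ⊔preds={0,1,2}  new={0,1,2}  stable

Least fixpoint reached:
  node 0: {0,2}
  node 1: {0,1}
  node 2: {0,1,2}
  node 3: {0,1,2}
  node 4: {0,1,2}
  node 5: {0,1,2}
  node 6: {}

no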